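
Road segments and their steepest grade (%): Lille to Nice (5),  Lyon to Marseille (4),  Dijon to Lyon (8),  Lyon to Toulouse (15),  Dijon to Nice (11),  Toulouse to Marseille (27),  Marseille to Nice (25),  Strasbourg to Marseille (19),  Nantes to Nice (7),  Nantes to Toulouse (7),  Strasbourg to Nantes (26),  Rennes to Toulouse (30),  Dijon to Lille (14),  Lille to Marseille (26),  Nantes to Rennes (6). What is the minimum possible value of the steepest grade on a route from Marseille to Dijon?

8

Checking several routes:
Marseille -> Nice -> Dijon: max(25, 11) = 25
Marseille -> Lyon -> Toulouse -> Nantes -> Nice -> Lille -> Dijon: max(4, 15, 7, 7, 5, 14) = 15
Marseille -> Nice -> Lille -> Dijon: max(25, 5, 14) = 25
Marseille -> Lyon -> Dijon: max(4, 8) = 8
Marseille -> Lyon -> Toulouse -> Nantes -> Nice -> Dijon: max(4, 15, 7, 7, 11) = 15
Best route has worst link 8%.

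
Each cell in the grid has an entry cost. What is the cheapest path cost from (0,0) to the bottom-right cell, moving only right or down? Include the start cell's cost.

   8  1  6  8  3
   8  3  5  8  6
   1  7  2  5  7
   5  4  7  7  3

34

One optimal route is [0,0]→[0,1]→[1,1]→[1,2]→[2,2]→[2,3]→[2,4]→[3,4].
Its cost is 8 + 1 + 3 + 5 + 2 + 5 + 7 + 3 = 34.
(Top row then right column would cost 42.)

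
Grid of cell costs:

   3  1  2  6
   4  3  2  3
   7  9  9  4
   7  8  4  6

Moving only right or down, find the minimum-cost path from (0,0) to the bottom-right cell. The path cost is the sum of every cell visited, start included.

21

Cheapest: (0,0) -> (0,1) -> (0,2) -> (1,2) -> (1,3) -> (2,3) -> (3,3)
  3 + 1 + 2 + 2 + 3 + 4 + 6 = 21
For comparison, the top-then-right route costs 25.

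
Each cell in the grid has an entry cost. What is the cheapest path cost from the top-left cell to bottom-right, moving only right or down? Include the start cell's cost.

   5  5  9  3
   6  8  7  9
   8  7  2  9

36

Best path: (0,0) → (0,1) → (1,1) → (1,2) → (2,2) → (2,3)
Cost: 5 + 5 + 8 + 7 + 2 + 9 = 36
(Top row then right column would cost 40.)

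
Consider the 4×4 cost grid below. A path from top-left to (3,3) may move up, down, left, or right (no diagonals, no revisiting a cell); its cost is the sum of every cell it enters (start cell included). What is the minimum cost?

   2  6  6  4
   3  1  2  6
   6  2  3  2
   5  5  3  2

Take r0c0 r1c0 r1c1 r1c2 r2c2 r2c3 r3c3 for a total of 2 + 3 + 1 + 2 + 3 + 2 + 2 = 15.

15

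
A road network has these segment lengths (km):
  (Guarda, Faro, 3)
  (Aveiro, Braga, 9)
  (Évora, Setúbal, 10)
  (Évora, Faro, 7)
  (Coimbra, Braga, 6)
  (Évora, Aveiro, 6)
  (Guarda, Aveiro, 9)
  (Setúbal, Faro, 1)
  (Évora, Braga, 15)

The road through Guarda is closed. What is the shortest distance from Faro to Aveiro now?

Routes from Faro to Aveiro avoiding Guarda:
Faro→Setúbal→Évora→Braga→Aveiro: 1 + 10 + 15 + 9 = 35
Faro→Évora→Aveiro: 7 + 6 = 13
Faro→Setúbal→Évora→Aveiro: 1 + 10 + 6 = 17
Faro→Évora→Braga→Aveiro: 7 + 15 + 9 = 31
The minimum is 13 km.

13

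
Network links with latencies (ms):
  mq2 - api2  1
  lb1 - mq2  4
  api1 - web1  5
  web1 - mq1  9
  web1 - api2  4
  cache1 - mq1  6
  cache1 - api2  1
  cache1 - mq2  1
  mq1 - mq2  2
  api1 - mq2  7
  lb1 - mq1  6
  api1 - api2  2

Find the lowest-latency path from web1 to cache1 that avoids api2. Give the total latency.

A few of the web1→cache1 routes:
web1 - mq1 - mq2 - cache1: 9 + 2 + 1 = 12
web1 - mq1 - cache1: 9 + 6 = 15
web1 - api1 - mq2 - cache1: 5 + 7 + 1 = 13
web1 - mq1 - lb1 - mq2 - cache1: 9 + 6 + 4 + 1 = 20
web1 - api1 - mq2 - mq1 - cache1: 5 + 7 + 2 + 6 = 20
The minimum is 12 ms.

12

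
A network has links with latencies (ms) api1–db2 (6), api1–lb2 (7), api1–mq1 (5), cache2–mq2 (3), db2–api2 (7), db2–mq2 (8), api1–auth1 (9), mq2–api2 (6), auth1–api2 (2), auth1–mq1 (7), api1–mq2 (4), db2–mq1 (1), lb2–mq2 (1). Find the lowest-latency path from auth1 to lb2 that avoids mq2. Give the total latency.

Paths from auth1 to lb2 avoiding mq2:
auth1 - mq1 - api1 - lb2: 7 + 5 + 7 = 19
auth1 - api1 - lb2: 9 + 7 = 16
auth1 - api2 - db2 - api1 - lb2: 2 + 7 + 6 + 7 = 22
auth1 - api2 - db2 - mq1 - api1 - lb2: 2 + 7 + 1 + 5 + 7 = 22
auth1 - mq1 - db2 - api1 - lb2: 7 + 1 + 6 + 7 = 21
Best route has total 16 ms.

16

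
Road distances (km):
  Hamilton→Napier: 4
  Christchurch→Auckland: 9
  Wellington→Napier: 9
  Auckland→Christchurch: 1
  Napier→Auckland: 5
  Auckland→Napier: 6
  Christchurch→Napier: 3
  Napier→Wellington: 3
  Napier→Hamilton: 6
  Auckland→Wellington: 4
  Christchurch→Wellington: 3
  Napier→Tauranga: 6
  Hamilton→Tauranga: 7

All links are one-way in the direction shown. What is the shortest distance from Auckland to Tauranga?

A few of the Auckland→Tauranga routes:
Auckland → Wellington → Napier → Tauranga: 4 + 9 + 6 = 19
Auckland → Napier → Tauranga: 6 + 6 = 12
Auckland → Christchurch → Napier → Hamilton → Tauranga: 1 + 3 + 6 + 7 = 17
Auckland → Christchurch → Napier → Tauranga: 1 + 3 + 6 = 10
Shortest: 10 km.

10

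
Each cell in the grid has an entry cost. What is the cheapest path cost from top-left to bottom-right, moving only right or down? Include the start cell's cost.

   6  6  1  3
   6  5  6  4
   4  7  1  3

23

Path (0,0) -> (0,1) -> (0,2) -> (0,3) -> (1,3) -> (2,3): 6 + 6 + 1 + 3 + 4 + 3 = 23.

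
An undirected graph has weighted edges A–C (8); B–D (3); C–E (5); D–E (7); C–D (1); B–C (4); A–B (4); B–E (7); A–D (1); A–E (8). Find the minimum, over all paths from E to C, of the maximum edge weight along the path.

5

A few of the E→C routes:
E → B → A → D → C: max(7, 4, 1, 1) = 7
E → B → D → C: max(7, 3, 1) = 7
E → D → C: max(7, 1) = 7
E → C: max(5) = 5
E → B → C: max(7, 4) = 7
The minimum achievable maximum is 5.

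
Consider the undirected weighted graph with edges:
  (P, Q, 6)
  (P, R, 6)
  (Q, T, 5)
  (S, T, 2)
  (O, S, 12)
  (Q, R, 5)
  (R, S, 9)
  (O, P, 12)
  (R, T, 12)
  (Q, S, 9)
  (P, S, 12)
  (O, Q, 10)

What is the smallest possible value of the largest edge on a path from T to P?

Some routes from T to P:
T→S→Q→P: max(2, 9, 6) = 9
T→Q→R→P: max(5, 5, 6) = 6
T→Q→P: max(5, 6) = 6
T→S→R→Q→P: max(2, 9, 5, 6) = 9
T→S→R→P: max(2, 9, 6) = 9
T→S→Q→R→P: max(2, 9, 5, 6) = 9
The minimum achievable maximum is 6.

6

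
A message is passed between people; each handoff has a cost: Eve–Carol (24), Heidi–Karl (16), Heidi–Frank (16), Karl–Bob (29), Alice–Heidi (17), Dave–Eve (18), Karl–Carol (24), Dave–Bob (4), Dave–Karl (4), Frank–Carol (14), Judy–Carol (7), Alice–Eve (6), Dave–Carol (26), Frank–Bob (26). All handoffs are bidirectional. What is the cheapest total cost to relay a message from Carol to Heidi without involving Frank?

40

A few of the Carol→Heidi routes:
Carol -> Dave -> Eve -> Alice -> Heidi: 26 + 18 + 6 + 17 = 67
Carol -> Karl -> Heidi: 24 + 16 = 40
Carol -> Dave -> Karl -> Heidi: 26 + 4 + 16 = 46
Carol -> Eve -> Dave -> Karl -> Heidi: 24 + 18 + 4 + 16 = 62
Carol -> Eve -> Alice -> Heidi: 24 + 6 + 17 = 47
Best route has total 40.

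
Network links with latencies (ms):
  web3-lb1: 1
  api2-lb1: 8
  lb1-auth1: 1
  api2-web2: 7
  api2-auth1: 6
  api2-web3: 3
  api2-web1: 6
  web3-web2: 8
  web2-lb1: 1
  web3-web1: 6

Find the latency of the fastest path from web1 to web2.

8

Some routes from web1 to web2:
web1 - api2 - web2: 6 + 7 = 13
web1 - web3 - lb1 - web2: 6 + 1 + 1 = 8
web1 - api2 - web3 - lb1 - web2: 6 + 3 + 1 + 1 = 11
web1 - web3 - web2: 6 + 8 = 14
web1 - api2 - lb1 - web2: 6 + 8 + 1 = 15
web1 - api2 - auth1 - lb1 - web2: 6 + 6 + 1 + 1 = 14
Best route has total 8 ms.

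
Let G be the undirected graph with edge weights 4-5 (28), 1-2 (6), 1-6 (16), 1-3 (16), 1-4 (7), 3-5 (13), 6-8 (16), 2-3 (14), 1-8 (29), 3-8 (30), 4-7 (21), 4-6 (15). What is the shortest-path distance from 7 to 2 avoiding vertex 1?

Paths from 7 to 2 avoiding 1:
7→4→5→3→2: 21 + 28 + 13 + 14 = 76
7→4→6→8→3→2: 21 + 15 + 16 + 30 + 14 = 96
Shortest: 76.

76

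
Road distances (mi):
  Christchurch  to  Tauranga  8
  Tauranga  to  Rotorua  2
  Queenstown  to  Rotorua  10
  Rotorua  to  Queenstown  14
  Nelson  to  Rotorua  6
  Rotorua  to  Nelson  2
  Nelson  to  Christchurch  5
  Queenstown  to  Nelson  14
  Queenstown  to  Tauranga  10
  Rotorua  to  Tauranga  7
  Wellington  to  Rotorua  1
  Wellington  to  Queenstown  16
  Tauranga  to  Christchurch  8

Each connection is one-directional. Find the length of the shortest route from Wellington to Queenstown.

Routes from Wellington to Queenstown:
Wellington -> Queenstown: 16
Wellington -> Rotorua -> Queenstown: 1 + 14 = 15
Best route has total 15 mi.

15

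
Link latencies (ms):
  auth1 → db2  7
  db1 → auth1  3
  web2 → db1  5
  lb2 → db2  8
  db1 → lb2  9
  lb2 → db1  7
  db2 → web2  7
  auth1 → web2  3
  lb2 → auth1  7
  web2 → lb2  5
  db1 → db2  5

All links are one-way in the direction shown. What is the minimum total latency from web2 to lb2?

Paths from web2 to lb2:
web2→db1→lb2: 5 + 9 = 14
web2→lb2: 5
The minimum is 5 ms.

5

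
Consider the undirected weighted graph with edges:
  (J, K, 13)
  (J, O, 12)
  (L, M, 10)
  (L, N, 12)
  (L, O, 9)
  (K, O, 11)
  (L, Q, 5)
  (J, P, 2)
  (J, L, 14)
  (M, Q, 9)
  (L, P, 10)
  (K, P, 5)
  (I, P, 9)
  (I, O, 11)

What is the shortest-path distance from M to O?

Comparing a few candidate routes:
M -> L -> P -> K -> O: 10 + 10 + 5 + 11 = 36
M -> L -> J -> O: 10 + 14 + 12 = 36
M -> Q -> L -> O: 9 + 5 + 9 = 23
M -> Q -> L -> P -> J -> O: 9 + 5 + 10 + 2 + 12 = 38
M -> L -> O: 10 + 9 = 19
M -> L -> P -> J -> O: 10 + 10 + 2 + 12 = 34
Best route has total 19.

19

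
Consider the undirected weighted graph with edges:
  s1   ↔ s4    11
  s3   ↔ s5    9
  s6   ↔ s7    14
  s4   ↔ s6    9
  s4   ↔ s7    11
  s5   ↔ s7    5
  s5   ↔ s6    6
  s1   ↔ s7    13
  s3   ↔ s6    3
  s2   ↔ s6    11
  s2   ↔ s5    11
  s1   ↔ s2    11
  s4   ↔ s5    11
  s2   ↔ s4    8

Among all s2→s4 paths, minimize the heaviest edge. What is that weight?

8

Checking several routes:
s2-s4: max(8) = 8
s2-s1-s4: max(11, 11) = 11
s2-s5-s6-s4: max(11, 6, 9) = 11
s2-s5-s3-s6-s4: max(11, 9, 3, 9) = 11
The minimum achievable maximum is 8.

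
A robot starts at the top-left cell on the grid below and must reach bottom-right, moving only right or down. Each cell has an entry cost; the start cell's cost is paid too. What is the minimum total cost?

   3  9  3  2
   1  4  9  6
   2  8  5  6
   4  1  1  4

Best path: r0c0 -> r1c0 -> r2c0 -> r3c0 -> r3c1 -> r3c2 -> r3c3
Cost: 3 + 1 + 2 + 4 + 1 + 1 + 4 = 16
(Top row then right column would cost 33.)

16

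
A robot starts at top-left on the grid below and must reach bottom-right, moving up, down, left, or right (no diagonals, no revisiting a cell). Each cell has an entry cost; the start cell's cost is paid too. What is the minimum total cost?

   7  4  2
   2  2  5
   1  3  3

Take r0c0 -> r1c0 -> r2c0 -> r2c1 -> r2c2 for a total of 7 + 2 + 1 + 3 + 3 = 16.

16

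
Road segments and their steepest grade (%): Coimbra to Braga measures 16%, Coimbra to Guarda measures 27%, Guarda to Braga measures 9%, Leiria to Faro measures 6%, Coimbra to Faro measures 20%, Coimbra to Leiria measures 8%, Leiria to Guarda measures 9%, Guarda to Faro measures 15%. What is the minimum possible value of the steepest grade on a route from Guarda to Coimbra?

9

Some routes from Guarda to Coimbra:
Guarda - Faro - Leiria - Coimbra: max(15, 6, 8) = 15
Guarda - Braga - Coimbra: max(9, 16) = 16
Guarda - Leiria - Coimbra: max(9, 8) = 9
Best route has worst link 9%.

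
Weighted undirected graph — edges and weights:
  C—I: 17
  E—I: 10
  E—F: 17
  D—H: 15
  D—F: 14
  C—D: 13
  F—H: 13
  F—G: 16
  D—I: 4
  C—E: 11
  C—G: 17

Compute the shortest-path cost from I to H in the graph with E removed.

19

Checking several routes:
I → C → D → H: 17 + 13 + 15 = 45
I → D → H: 4 + 15 = 19
I → C → D → F → H: 17 + 13 + 14 + 13 = 57
I → D → F → H: 4 + 14 + 13 = 31
The minimum is 19.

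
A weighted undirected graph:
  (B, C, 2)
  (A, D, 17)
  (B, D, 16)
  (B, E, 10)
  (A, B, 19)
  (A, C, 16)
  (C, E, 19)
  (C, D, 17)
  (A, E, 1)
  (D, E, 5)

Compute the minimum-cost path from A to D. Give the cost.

Comparing a few candidate routes:
A→D: 17
A→E→B→D: 1 + 10 + 16 = 27
A→E→D: 1 + 5 = 6
A→E→B→C→D: 1 + 10 + 2 + 17 = 30
Shortest: 6.

6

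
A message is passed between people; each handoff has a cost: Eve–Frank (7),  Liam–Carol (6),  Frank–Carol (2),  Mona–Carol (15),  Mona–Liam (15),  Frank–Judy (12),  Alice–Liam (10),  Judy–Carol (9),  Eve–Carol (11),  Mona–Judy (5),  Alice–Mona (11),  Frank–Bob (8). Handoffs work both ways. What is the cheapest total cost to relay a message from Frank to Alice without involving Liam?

27

Checking several routes:
Frank→Eve→Carol→Judy→Mona→Alice: 7 + 11 + 9 + 5 + 11 = 43
Frank→Eve→Carol→Mona→Alice: 7 + 11 + 15 + 11 = 44
Frank→Judy→Mona→Alice: 12 + 5 + 11 = 28
Frank→Carol→Judy→Mona→Alice: 2 + 9 + 5 + 11 = 27
Frank→Carol→Mona→Alice: 2 + 15 + 11 = 28
Best route has total 27.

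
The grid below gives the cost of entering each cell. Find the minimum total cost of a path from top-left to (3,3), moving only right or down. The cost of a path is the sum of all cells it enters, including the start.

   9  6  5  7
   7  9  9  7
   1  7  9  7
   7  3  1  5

Cheapest: (0,0) (1,0) (2,0) (2,1) (3,1) (3,2) (3,3)
  9 + 7 + 1 + 7 + 3 + 1 + 5 = 33
(Top row then right column would cost 46.)

33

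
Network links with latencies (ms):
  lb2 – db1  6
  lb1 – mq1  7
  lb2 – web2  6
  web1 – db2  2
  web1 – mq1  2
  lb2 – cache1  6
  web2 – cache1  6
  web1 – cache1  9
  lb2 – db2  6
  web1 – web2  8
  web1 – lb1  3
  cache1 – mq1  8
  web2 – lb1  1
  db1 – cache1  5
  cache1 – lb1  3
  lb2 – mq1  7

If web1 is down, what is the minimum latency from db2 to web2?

12

Checking several routes:
db2→lb2→db1→cache1→web2: 6 + 6 + 5 + 6 = 23
db2→lb2→db1→cache1→lb1→web2: 6 + 6 + 5 + 3 + 1 = 21
db2→lb2→mq1→lb1→web2: 6 + 7 + 7 + 1 = 21
db2→lb2→cache1→web2: 6 + 6 + 6 = 18
db2→lb2→web2: 6 + 6 = 12
db2→lb2→cache1→lb1→web2: 6 + 6 + 3 + 1 = 16
Best route has total 12 ms.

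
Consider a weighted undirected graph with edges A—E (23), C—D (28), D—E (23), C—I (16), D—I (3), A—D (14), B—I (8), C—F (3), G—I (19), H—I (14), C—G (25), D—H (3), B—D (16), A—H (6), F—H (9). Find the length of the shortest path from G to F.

Some routes from G to F:
G-I-H-F: 19 + 14 + 9 = 42
G-C-F: 25 + 3 = 28
G-I-D-A-H-F: 19 + 3 + 14 + 6 + 9 = 51
G-I-D-H-F: 19 + 3 + 3 + 9 = 34
G-I-C-F: 19 + 16 + 3 = 38
Best route has total 28.

28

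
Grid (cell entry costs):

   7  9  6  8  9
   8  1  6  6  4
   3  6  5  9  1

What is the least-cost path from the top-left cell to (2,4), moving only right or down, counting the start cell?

33

One optimal route is [0,0] [1,0] [1,1] [1,2] [1,3] [1,4] [2,4].
Its cost is 7 + 8 + 1 + 6 + 6 + 4 + 1 = 33.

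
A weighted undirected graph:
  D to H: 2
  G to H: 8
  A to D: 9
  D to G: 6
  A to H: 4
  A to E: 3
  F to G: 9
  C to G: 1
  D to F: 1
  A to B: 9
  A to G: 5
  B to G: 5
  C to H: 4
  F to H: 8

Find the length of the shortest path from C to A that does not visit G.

Routes from C to A avoiding G:
C→H→A: 4 + 4 = 8
C→H→F→D→A: 4 + 8 + 1 + 9 = 22
C→H→D→A: 4 + 2 + 9 = 15
Shortest: 8.

8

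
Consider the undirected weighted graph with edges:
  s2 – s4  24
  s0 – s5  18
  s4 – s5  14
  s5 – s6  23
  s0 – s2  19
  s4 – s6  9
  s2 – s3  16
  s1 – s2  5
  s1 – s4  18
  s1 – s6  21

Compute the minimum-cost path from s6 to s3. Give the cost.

42

Some routes from s6 to s3:
s6-s4-s1-s2-s3: 9 + 18 + 5 + 16 = 48
s6-s4-s2-s3: 9 + 24 + 16 = 49
s6-s1-s2-s3: 21 + 5 + 16 = 42
Best route has total 42.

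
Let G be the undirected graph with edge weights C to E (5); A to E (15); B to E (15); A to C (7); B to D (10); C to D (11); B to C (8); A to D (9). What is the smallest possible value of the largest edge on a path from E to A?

Some routes from E to A:
E → C → D → A: max(5, 11, 9) = 11
E → C → A: max(5, 7) = 7
E → A: max(15) = 15
E → C → B → D → A: max(5, 8, 10, 9) = 10
Best route has worst link 7.

7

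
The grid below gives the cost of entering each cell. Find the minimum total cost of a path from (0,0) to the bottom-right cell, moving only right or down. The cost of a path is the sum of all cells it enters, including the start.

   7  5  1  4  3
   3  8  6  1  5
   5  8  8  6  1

24

Cheapest: r0c0 r0c1 r0c2 r0c3 r1c3 r1c4 r2c4
  7 + 5 + 1 + 4 + 1 + 5 + 1 = 24
(Top row then right column would cost 26.)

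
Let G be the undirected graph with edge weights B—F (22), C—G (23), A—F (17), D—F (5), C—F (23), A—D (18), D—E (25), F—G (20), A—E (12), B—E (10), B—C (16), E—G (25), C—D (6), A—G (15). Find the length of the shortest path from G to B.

Checking several routes:
G → C → B: 23 + 16 = 39
G → E → B: 25 + 10 = 35
G → A → E → B: 15 + 12 + 10 = 37
Best route has total 35.

35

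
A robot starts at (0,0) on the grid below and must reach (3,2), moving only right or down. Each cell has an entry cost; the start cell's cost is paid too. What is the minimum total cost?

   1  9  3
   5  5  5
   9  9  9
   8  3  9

Take (0,0) (1,0) (1,1) (2,1) (3,1) (3,2) for a total of 1 + 5 + 5 + 9 + 3 + 9 = 32.
For comparison, the top-then-right route costs 36.

32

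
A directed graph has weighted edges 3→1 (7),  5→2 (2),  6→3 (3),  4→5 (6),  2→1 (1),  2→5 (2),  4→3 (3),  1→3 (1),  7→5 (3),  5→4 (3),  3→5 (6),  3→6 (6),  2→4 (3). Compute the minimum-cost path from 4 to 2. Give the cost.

8

Paths from 4 to 2:
4→5→2: 6 + 2 = 8
4→3→5→2: 3 + 6 + 2 = 11
The minimum is 8.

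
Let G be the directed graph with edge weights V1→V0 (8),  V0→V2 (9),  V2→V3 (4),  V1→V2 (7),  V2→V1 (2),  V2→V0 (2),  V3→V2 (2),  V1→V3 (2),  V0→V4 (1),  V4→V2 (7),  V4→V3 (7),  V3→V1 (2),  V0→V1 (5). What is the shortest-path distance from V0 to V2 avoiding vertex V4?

Routes from V0 to V2 avoiding V4:
V0→V2: 9
V0→V1→V3→V2: 5 + 2 + 2 = 9
V0→V1→V2: 5 + 7 = 12
Best route has total 9.

9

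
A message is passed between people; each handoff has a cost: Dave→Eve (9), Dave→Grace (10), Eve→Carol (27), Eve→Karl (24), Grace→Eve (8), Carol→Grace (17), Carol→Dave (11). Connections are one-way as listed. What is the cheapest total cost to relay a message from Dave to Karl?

Candidate routes:
Dave-Eve-Karl: 9 + 24 = 33
Dave-Grace-Eve-Karl: 10 + 8 + 24 = 42
The minimum is 33.

33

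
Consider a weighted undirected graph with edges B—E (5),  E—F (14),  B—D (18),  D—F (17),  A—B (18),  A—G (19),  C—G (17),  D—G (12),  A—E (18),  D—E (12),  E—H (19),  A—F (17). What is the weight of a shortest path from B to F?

19

Checking several routes:
B -> A -> F: 18 + 17 = 35
B -> D -> F: 18 + 17 = 35
B -> E -> A -> F: 5 + 18 + 17 = 40
B -> E -> F: 5 + 14 = 19
B -> E -> D -> F: 5 + 12 + 17 = 34
The minimum is 19.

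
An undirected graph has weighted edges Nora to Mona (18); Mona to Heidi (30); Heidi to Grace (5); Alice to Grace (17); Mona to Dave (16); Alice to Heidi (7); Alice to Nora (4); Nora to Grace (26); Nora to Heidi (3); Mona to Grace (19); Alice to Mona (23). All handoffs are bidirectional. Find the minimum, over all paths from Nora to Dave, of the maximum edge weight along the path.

18

A few of the Nora→Dave routes:
Nora -> Mona -> Dave: max(18, 16) = 18
Nora -> Alice -> Heidi -> Grace -> Mona -> Dave: max(4, 7, 5, 19, 16) = 19
Nora -> Heidi -> Grace -> Mona -> Dave: max(3, 5, 19, 16) = 19
Nora -> Alice -> Grace -> Mona -> Dave: max(4, 17, 19, 16) = 19
Best route has worst link 18.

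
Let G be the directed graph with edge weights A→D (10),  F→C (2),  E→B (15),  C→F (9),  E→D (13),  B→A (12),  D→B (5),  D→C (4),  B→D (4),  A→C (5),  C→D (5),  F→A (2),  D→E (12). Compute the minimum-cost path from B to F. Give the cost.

17

Paths from B to F:
B→D→C→F: 4 + 4 + 9 = 17
B→A→C→F: 12 + 5 + 9 = 26
B→A→D→C→F: 12 + 10 + 4 + 9 = 35
The minimum is 17.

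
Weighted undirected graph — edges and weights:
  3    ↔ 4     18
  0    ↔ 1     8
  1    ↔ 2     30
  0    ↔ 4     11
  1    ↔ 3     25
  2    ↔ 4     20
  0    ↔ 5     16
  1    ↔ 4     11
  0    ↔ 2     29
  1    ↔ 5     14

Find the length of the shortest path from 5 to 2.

Checking several routes:
5 → 1 → 4 → 2: 14 + 11 + 20 = 45
5 → 0 → 4 → 2: 16 + 11 + 20 = 47
5 → 0 → 2: 16 + 29 = 45
5 → 1 → 2: 14 + 30 = 44
The minimum is 44.

44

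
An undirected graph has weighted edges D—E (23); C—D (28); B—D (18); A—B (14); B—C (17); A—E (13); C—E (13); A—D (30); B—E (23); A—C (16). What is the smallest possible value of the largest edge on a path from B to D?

18

Some routes from B to D:
B - A - E - D: max(14, 13, 23) = 23
B - C - E - D: max(17, 13, 23) = 23
B - D: max(18) = 18
B - A - C - E - D: max(14, 16, 13, 23) = 23
B - E - D: max(23, 23) = 23
The minimum achievable maximum is 18.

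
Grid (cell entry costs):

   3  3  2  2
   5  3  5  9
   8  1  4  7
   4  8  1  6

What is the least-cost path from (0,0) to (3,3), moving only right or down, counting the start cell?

One optimal route is r0c0→r0c1→r1c1→r2c1→r2c2→r3c2→r3c3.
Its cost is 3 + 3 + 3 + 1 + 4 + 1 + 6 = 21.
For comparison, the top-then-right route costs 32.

21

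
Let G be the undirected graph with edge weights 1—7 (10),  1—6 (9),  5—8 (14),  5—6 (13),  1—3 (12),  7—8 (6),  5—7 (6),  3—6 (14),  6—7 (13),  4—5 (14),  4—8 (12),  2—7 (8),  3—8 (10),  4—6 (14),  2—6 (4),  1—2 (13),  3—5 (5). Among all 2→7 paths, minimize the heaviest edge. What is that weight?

Comparing a few candidate routes:
2-6-1-3-5-7: max(4, 9, 12, 5, 6) = 12
2-7: max(8) = 8
2-6-1-7: max(4, 9, 10) = 10
2-6-1-3-8-7: max(4, 9, 12, 10, 6) = 12
2-1-7: max(13, 10) = 13
Smallest bottleneck: 8.

8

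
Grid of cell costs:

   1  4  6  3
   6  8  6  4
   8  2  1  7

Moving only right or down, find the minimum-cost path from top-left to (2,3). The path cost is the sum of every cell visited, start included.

Path r0c0 → r0c1 → r1c1 → r2c1 → r2c2 → r2c3: 1 + 4 + 8 + 2 + 1 + 7 = 23.

23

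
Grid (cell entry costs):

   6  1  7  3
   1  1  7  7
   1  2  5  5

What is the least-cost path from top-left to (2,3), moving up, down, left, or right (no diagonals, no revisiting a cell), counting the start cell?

20

Cheapest: (0,0) -> (0,1) -> (1,1) -> (2,1) -> (2,2) -> (2,3)
  6 + 1 + 1 + 2 + 5 + 5 = 20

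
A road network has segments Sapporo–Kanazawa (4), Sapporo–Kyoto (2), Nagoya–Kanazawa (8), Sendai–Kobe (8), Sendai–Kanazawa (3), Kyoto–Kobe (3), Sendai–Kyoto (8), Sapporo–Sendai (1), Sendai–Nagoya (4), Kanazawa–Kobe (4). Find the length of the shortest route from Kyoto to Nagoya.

7

Some routes from Kyoto to Nagoya:
Kyoto→Kobe→Kanazawa→Sendai→Nagoya: 3 + 4 + 3 + 4 = 14
Kyoto→Sapporo→Kanazawa→Sendai→Nagoya: 2 + 4 + 3 + 4 = 13
Kyoto→Sendai→Nagoya: 8 + 4 = 12
Kyoto→Sapporo→Sendai→Nagoya: 2 + 1 + 4 = 7
Shortest: 7 mi.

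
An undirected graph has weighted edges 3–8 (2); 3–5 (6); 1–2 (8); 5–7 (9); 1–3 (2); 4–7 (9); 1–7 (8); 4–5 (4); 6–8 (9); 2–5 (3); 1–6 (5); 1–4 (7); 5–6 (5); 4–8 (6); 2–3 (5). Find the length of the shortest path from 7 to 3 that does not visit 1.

Comparing a few candidate routes:
7 → 4 → 5 → 3: 9 + 4 + 6 = 19
7 → 5 → 2 → 3: 9 + 3 + 5 = 17
7 → 5 → 3: 9 + 6 = 15
7 → 4 → 8 → 3: 9 + 6 + 2 = 17
Best route has total 15.

15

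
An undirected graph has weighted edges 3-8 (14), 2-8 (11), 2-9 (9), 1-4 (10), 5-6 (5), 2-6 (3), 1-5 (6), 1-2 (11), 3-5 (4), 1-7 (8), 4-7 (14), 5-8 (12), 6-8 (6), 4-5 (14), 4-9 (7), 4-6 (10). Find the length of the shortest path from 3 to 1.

10

Checking several routes:
3 - 8 - 6 - 5 - 1: 14 + 6 + 5 + 6 = 31
3 - 5 - 6 - 2 - 1: 4 + 5 + 3 + 11 = 23
3 - 5 - 6 - 4 - 1: 4 + 5 + 10 + 10 = 29
3 - 5 - 1: 4 + 6 = 10
3 - 5 - 4 - 1: 4 + 14 + 10 = 28
The minimum is 10.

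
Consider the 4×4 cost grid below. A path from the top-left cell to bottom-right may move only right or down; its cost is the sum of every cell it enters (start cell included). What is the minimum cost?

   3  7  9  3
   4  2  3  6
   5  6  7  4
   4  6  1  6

26

Cheapest: r0c0 → r1c0 → r1c1 → r1c2 → r2c2 → r3c2 → r3c3
  3 + 4 + 2 + 3 + 7 + 1 + 6 = 26
(Top row then right column would cost 38.)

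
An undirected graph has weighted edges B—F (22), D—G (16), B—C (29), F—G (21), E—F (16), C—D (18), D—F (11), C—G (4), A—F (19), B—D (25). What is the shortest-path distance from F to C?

Comparing a few candidate routes:
F - G - C: 21 + 4 = 25
F - D - G - C: 11 + 16 + 4 = 31
F - D - C: 11 + 18 = 29
Shortest: 25.

25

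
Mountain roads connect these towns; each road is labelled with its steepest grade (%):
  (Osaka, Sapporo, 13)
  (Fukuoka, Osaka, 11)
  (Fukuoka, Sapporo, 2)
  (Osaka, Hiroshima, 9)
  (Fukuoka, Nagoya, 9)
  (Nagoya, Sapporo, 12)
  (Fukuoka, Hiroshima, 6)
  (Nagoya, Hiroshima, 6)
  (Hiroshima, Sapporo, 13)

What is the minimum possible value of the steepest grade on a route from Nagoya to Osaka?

A few of the Nagoya→Osaka routes:
Nagoya -> Hiroshima -> Osaka: max(6, 9) = 9
Nagoya -> Fukuoka -> Osaka: max(9, 11) = 11
Nagoya -> Fukuoka -> Hiroshima -> Osaka: max(9, 6, 9) = 9
Nagoya -> Sapporo -> Fukuoka -> Osaka: max(12, 2, 11) = 12
Nagoya -> Hiroshima -> Fukuoka -> Osaka: max(6, 6, 11) = 11
Smallest bottleneck: 9%.

9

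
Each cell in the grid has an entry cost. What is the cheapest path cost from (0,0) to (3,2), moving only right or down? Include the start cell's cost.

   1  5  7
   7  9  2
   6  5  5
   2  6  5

Cheapest: r0c0 -> r0c1 -> r0c2 -> r1c2 -> r2c2 -> r3c2
  1 + 5 + 7 + 2 + 5 + 5 = 25

25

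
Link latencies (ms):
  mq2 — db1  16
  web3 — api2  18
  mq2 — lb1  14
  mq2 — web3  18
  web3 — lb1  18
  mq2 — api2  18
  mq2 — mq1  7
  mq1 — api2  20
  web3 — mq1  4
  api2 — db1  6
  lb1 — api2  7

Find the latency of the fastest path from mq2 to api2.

A few of the mq2→api2 routes:
mq2 → lb1 → api2: 14 + 7 = 21
mq2 → mq1 → api2: 7 + 20 = 27
mq2 → api2: 18
mq2 → db1 → api2: 16 + 6 = 22
Shortest: 18 ms.

18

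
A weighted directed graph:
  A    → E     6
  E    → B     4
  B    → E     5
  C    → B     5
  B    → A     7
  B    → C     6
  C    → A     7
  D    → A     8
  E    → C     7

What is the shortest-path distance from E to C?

7

Paths from E to C:
E - B - C: 4 + 6 = 10
E - C: 7
Shortest: 7.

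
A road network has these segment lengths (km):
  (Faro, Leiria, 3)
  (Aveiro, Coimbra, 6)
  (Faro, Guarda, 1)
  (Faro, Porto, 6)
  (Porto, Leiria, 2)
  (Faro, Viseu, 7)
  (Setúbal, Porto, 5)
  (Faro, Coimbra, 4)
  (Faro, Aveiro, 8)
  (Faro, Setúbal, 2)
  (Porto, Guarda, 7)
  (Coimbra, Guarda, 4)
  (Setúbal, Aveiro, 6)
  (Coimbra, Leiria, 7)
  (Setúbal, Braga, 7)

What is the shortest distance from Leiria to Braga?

Some routes from Leiria to Braga:
Leiria → Porto → Guarda → Faro → Setúbal → Braga: 2 + 7 + 1 + 2 + 7 = 19
Leiria → Porto → Setúbal → Braga: 2 + 5 + 7 = 14
Leiria → Porto → Faro → Setúbal → Braga: 2 + 6 + 2 + 7 = 17
Leiria → Coimbra → Faro → Setúbal → Braga: 7 + 4 + 2 + 7 = 20
Leiria → Faro → Setúbal → Braga: 3 + 2 + 7 = 12
Leiria → Coimbra → Guarda → Faro → Setúbal → Braga: 7 + 4 + 1 + 2 + 7 = 21
The minimum is 12 km.

12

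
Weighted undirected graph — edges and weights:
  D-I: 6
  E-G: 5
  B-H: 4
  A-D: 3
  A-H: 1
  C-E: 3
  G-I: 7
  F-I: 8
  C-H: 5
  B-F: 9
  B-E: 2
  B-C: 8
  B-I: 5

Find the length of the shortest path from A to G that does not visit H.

16

Routes from A to G avoiding H:
A - D - I - B - E - G: 3 + 6 + 5 + 2 + 5 = 21
A - D - I - F - B - C - E - G: 3 + 6 + 8 + 9 + 8 + 3 + 5 = 42
A - D - I - F - B - E - G: 3 + 6 + 8 + 9 + 2 + 5 = 33
A - D - I - G: 3 + 6 + 7 = 16
A - D - I - B - C - E - G: 3 + 6 + 5 + 8 + 3 + 5 = 30
Best route has total 16.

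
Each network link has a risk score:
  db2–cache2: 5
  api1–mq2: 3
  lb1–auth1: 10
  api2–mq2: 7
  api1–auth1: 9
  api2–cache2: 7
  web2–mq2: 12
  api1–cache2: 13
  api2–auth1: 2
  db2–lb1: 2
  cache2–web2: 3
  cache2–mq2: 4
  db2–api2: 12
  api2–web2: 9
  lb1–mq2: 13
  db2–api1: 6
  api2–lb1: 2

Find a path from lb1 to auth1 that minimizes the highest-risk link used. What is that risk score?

2

Checking several routes:
lb1→api2→auth1: max(2, 2) = 2
lb1→db2→api1→mq2→cache2→api2→auth1: max(2, 6, 3, 4, 7, 2) = 7
lb1→db2→cache2→mq2→api2→auth1: max(2, 5, 4, 7, 2) = 7
lb1→db2→cache2→mq2→api1→auth1: max(2, 5, 4, 3, 9) = 9
lb1→db2→cache2→api2→auth1: max(2, 5, 7, 2) = 7
lb1→db2→api1→mq2→api2→auth1: max(2, 6, 3, 7, 2) = 7
The minimum achievable maximum is 2.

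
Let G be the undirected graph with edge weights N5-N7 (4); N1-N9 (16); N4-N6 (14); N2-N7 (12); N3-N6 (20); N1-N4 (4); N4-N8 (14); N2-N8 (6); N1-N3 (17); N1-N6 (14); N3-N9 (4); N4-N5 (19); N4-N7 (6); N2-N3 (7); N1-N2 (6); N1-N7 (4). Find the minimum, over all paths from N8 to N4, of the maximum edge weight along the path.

6

Checking several routes:
N8 -> N2 -> N7 -> N4: max(6, 12, 6) = 12
N8 -> N2 -> N1 -> N4: max(6, 6, 4) = 6
N8 -> N2 -> N1 -> N7 -> N4: max(6, 6, 4, 6) = 6
Best route has worst link 6.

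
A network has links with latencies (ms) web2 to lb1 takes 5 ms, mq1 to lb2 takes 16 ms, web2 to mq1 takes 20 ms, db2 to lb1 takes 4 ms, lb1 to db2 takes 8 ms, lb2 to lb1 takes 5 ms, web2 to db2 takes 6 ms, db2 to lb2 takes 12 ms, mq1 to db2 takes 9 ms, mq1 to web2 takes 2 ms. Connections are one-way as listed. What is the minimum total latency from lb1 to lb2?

20

Routes from lb1 to lb2:
lb1-db2-lb2: 8 + 12 = 20
Shortest: 20 ms.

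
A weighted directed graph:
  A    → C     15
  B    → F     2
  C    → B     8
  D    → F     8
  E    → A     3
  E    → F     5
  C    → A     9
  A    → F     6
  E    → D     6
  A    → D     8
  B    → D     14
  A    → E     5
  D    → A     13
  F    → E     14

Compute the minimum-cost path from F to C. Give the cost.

32

Paths from F to C:
F -> E -> A -> C: 14 + 3 + 15 = 32
F -> E -> D -> A -> C: 14 + 6 + 13 + 15 = 48
Shortest: 32.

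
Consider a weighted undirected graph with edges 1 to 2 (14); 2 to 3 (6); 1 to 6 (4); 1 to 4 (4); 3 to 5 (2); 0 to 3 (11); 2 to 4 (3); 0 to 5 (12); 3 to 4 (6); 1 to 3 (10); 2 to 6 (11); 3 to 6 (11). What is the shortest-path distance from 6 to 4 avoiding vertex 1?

14

Candidate routes:
6→3→4: 11 + 6 = 17
6→2→4: 11 + 3 = 14
6→2→3→4: 11 + 6 + 6 = 23
6→3→2→4: 11 + 6 + 3 = 20
The minimum is 14.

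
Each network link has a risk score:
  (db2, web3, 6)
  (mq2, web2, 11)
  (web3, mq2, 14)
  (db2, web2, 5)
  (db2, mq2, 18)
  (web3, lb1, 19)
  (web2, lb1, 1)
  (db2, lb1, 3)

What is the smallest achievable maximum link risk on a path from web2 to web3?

6

A few of the web2→web3 routes:
web2 -> mq2 -> web3: max(11, 14) = 14
web2 -> lb1 -> db2 -> web3: max(1, 3, 6) = 6
web2 -> db2 -> mq2 -> web3: max(5, 18, 14) = 18
web2 -> db2 -> web3: max(5, 6) = 6
The minimum achievable maximum is 6.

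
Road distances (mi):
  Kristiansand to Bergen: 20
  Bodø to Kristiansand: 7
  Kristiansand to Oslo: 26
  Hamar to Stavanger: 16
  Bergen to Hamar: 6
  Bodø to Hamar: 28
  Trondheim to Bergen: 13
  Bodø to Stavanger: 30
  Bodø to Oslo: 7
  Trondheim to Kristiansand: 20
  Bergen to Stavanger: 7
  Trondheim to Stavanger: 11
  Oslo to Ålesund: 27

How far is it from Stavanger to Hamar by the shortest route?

Some routes from Stavanger to Hamar:
Stavanger -> Hamar: 16
Stavanger -> Bergen -> Hamar: 7 + 6 = 13
Stavanger -> Trondheim -> Bergen -> Hamar: 11 + 13 + 6 = 30
Stavanger -> Trondheim -> Kristiansand -> Bergen -> Hamar: 11 + 20 + 20 + 6 = 57
The minimum is 13 mi.

13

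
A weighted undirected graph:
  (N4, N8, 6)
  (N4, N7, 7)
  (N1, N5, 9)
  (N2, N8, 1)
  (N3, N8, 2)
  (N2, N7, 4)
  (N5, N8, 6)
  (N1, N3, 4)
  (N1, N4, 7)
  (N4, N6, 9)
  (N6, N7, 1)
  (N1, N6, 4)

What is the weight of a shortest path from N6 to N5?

Comparing a few candidate routes:
N6→N1→N3→N8→N5: 4 + 4 + 2 + 6 = 16
N6→N4→N8→N5: 9 + 6 + 6 = 21
N6→N7→N2→N8→N5: 1 + 4 + 1 + 6 = 12
N6→N7→N4→N8→N5: 1 + 7 + 6 + 6 = 20
N6→N1→N5: 4 + 9 = 13
Shortest: 12.

12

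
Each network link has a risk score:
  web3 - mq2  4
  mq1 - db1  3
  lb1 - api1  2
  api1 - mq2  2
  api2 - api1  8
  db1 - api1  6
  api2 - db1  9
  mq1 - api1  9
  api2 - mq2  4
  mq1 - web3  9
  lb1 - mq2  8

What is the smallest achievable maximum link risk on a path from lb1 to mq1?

A few of the lb1→mq1 routes:
lb1 → mq2 → api2 → api1 → db1 → mq1: max(8, 4, 8, 6, 3) = 8
lb1 → api1 → db1 → mq1: max(2, 6, 3) = 6
lb1 → mq2 → api1 → db1 → mq1: max(8, 2, 6, 3) = 8
Smallest bottleneck: 6.

6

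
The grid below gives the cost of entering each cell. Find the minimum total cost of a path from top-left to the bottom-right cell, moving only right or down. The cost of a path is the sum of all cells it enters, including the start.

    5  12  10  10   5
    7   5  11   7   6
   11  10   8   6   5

Best path: r0c0 -> r1c0 -> r1c1 -> r1c2 -> r1c3 -> r1c4 -> r2c4
Cost: 5 + 7 + 5 + 11 + 7 + 6 + 5 = 46
For comparison, the top-then-right route costs 53.

46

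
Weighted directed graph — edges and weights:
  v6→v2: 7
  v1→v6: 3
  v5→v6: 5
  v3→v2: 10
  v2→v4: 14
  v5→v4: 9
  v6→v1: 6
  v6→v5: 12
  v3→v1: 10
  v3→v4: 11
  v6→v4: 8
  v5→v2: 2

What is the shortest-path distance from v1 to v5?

Candidate routes:
v1 -> v6 -> v5: 3 + 12 = 15
Best route has total 15.

15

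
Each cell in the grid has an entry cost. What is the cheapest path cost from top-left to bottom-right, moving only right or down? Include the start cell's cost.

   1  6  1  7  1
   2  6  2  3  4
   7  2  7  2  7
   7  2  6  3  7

Path [0,0]→[0,1]→[0,2]→[1,2]→[1,3]→[2,3]→[3,3]→[3,4]: 1 + 6 + 1 + 2 + 3 + 2 + 3 + 7 = 25.
For comparison, the top-then-right route costs 34.

25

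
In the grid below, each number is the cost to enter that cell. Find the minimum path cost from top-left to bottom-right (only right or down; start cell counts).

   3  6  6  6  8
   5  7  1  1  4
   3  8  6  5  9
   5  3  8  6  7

Path [0,0] [0,1] [0,2] [1,2] [1,3] [2,3] [3,3] [3,4]: 3 + 6 + 6 + 1 + 1 + 5 + 6 + 7 = 35.
For comparison, the top-then-right route costs 49.

35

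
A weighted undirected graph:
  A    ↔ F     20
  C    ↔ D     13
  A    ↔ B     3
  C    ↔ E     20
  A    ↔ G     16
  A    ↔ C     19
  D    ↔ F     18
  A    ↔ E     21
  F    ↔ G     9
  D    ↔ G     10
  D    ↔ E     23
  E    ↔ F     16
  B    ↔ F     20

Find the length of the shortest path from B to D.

Comparing a few candidate routes:
B-F-G-D: 20 + 9 + 10 = 39
B-A-G-D: 3 + 16 + 10 = 29
B-F-D: 20 + 18 = 38
B-A-C-D: 3 + 19 + 13 = 35
The minimum is 29.

29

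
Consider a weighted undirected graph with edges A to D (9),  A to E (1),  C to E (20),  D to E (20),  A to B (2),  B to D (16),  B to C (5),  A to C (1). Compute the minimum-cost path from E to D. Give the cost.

10

Comparing a few candidate routes:
E-A-B-D: 1 + 2 + 16 = 19
E-C-A-D: 20 + 1 + 9 = 30
E-D: 20
E-A-C-B-D: 1 + 1 + 5 + 16 = 23
E-A-D: 1 + 9 = 10
E-C-B-A-D: 20 + 5 + 2 + 9 = 36
Shortest: 10.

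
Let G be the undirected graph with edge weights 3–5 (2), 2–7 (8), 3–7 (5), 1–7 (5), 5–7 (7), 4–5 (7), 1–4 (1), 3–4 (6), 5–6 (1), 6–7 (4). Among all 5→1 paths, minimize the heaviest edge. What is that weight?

Some routes from 5 to 1:
5 -> 6 -> 7 -> 3 -> 4 -> 1: max(1, 4, 5, 6, 1) = 6
5 -> 4 -> 3 -> 7 -> 1: max(7, 6, 5, 5) = 7
5 -> 4 -> 1: max(7, 1) = 7
5 -> 3 -> 7 -> 1: max(2, 5, 5) = 5
5 -> 6 -> 7 -> 1: max(1, 4, 5) = 5
5 -> 3 -> 4 -> 1: max(2, 6, 1) = 6
The minimum achievable maximum is 5.

5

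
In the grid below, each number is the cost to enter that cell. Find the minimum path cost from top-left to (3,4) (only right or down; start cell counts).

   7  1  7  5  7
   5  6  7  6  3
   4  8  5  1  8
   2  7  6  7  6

40

Take [0,0]→[0,1]→[0,2]→[0,3]→[1,3]→[2,3]→[3,3]→[3,4] for a total of 7 + 1 + 7 + 5 + 6 + 1 + 7 + 6 = 40.
For comparison, the top-then-right route costs 44.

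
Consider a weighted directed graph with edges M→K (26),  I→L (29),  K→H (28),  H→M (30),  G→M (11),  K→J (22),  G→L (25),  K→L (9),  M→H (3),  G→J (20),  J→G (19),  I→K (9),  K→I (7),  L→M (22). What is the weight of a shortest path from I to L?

Routes from I to L:
I -> K -> J -> G -> L: 9 + 22 + 19 + 25 = 75
I -> L: 29
I -> K -> L: 9 + 9 = 18
Best route has total 18.

18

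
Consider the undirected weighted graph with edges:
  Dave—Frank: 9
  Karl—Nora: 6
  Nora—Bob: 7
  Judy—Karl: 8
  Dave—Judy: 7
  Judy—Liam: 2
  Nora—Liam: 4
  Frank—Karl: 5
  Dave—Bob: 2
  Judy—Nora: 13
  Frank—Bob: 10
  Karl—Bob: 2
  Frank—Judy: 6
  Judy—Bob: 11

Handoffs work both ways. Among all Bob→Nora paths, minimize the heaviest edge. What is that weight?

A few of the Bob→Nora routes:
Bob-Karl-Nora: max(2, 6) = 6
Bob-Nora: max(7) = 7
Bob-Karl-Frank-Judy-Liam-Nora: max(2, 5, 6, 2, 4) = 6
The minimum achievable maximum is 6.

6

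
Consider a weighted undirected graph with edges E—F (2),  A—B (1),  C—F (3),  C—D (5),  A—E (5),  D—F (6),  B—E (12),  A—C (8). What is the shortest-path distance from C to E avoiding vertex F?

Paths from C to E avoiding F:
C→A→E: 8 + 5 = 13
C→A→B→E: 8 + 1 + 12 = 21
Shortest: 13.

13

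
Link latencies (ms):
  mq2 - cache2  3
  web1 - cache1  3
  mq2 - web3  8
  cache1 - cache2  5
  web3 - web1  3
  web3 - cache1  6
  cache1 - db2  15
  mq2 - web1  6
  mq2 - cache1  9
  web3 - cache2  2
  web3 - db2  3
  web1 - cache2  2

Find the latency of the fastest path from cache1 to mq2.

Comparing a few candidate routes:
cache1 - web1 - cache2 - mq2: 3 + 2 + 3 = 8
cache1 - web1 - mq2: 3 + 6 = 9
cache1 - cache2 - mq2: 5 + 3 = 8
The minimum is 8 ms.

8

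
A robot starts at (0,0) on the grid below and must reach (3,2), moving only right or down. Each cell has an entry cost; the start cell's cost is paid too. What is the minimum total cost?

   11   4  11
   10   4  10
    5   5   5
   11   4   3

31

Best path: [0,0] [0,1] [1,1] [2,1] [3,1] [3,2]
Cost: 11 + 4 + 4 + 5 + 4 + 3 = 31
(Top row then right column would cost 44.)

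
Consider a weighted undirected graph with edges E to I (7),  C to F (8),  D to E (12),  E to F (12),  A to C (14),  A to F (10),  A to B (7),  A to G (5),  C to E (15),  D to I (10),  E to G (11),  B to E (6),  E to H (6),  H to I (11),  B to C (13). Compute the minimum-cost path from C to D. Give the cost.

Comparing a few candidate routes:
C - F - E - D: 8 + 12 + 12 = 32
C - B - E - D: 13 + 6 + 12 = 31
C - E - D: 15 + 12 = 27
C - E - I - D: 15 + 7 + 10 = 32
Best route has total 27.

27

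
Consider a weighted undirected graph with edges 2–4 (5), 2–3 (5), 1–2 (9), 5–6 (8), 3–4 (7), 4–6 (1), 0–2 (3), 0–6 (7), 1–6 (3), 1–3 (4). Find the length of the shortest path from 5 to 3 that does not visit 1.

Routes from 5 to 3 avoiding 1:
5-6-0-2-4-3: 8 + 7 + 3 + 5 + 7 = 30
5-6-0-2-3: 8 + 7 + 3 + 5 = 23
5-6-4-2-3: 8 + 1 + 5 + 5 = 19
5-6-4-3: 8 + 1 + 7 = 16
Shortest: 16.

16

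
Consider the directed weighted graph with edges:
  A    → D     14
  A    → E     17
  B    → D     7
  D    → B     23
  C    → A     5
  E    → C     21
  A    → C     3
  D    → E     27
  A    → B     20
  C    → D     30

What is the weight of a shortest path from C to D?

Candidate routes:
C-D: 30
C-A-B-D: 5 + 20 + 7 = 32
C-A-D: 5 + 14 = 19
Best route has total 19.

19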